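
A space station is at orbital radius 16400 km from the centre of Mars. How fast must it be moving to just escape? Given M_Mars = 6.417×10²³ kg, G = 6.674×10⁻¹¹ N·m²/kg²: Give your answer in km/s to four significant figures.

v_esc ≈ 2.285 km/s

μ = GM = 6.674×10⁻¹¹ × 6.417×10²³ = 4.283×10¹³ m³/s².
r = 16400 km = 1.640×10⁷ m.
Escape speed v_esc = √(2μ/r) = √(2 × 4.283×10¹³ / 1.640×10⁷) = √(5.223×10⁶) = 2285 m/s.
= 2.285 km/s.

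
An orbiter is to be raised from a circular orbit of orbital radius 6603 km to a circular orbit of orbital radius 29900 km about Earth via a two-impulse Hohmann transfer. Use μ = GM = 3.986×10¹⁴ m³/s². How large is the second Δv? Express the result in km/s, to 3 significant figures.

Δv ≈ 1.46 km/s

r₁ = 6603 km = 6.603×10⁶ m.
r₂ = 29900 km = 2.990×10⁷ m.
Transfer ellipse a_t = (r₁ + r₂)/2 = 1.825×10⁷ m.
At r₁: circular v_c1 = √(μ/r₁) = 7770 m/s; transfer-perigee v_p = √[μ(2/r₁ − 1/a_t)] = 9945 m/s.
At r₂: circular v_c2 = √(μ/r₂) = 3651 m/s; transfer-apogee v_a = √[μ(2/r₂ − 1/a_t)] = 2196 m/s.
Δv₂ = v_c2 − v_a = 1455 m/s.
= 1.455 km/s.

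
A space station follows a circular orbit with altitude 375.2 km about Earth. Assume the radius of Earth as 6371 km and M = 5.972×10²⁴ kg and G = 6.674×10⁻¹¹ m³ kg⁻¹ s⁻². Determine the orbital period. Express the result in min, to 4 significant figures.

μ = GM = 6.674×10⁻¹¹ × 5.972×10²⁴ = 3.986×10¹⁴ m³/s².
r = 6371 + 375.2 = 6746.2 km = 6.7462×10⁶ m.
Kepler's third law: T = 2π√(r³/μ) = 2π√((6.746×10⁶)³ / 3.986×10¹⁴).
r³/μ = 7.703×10⁵ s², so T = 2π × 8.777×10² = 5.515×10³ s.
Converting: 5.515×10³ s ÷ 60.00 = 91.91 min.

T ≈ 91.91 min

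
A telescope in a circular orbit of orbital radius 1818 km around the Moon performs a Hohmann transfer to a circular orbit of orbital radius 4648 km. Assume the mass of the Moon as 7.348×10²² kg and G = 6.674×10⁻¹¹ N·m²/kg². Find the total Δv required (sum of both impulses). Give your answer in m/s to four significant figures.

Δv_total ≈ 583.8 m/s

μ = GM = 6.674×10⁻¹¹ × 7.348×10²² = 4.904×10¹² m³/s².
r₁ = 1818 km = 1.818×10⁶ m.
r₂ = 4648 km = 4.648×10⁶ m.
Transfer ellipse a_t = (r₁ + r₂)/2 = 3.233×10⁶ m.
At r₁: circular v_c1 = √(μ/r₁) = 1642 m/s; transfer-perilune v_p = √[μ(2/r₁ − 1/a_t)] = 1969 m/s.
Δv₁ = v_p − v_c1 = 326.9 m/s.
At r₂: circular v_c2 = √(μ/r₂) = 1027 m/s; transfer-apolune v_a = √[μ(2/r₂ − 1/a_t)] = 770.3 m/s.
Δv₂ = v_c2 − v_a = 256.9 m/s.
Total Δv = Δv₁ + Δv₂ = 583.8 m/s.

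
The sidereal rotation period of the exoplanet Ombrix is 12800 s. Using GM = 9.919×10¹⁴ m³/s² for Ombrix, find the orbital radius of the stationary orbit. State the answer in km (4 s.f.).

A synchronous orbit has period T, so by Kepler's third law a = (μT²/4π²)^(1/3).
μT²/4π² = 9.919×10¹⁴ × (1.280×10⁴)² / 39.48 = 4.116×10²¹ m³.
a = 1.603×10⁷ m = 16027 km.

r_sync ≈ 16030 km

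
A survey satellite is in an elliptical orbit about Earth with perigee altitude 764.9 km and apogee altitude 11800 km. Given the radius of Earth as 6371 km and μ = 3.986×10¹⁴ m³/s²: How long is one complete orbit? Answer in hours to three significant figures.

T ≈ 3.93 hours

r_p = 6371 + 764.9 = 7135.9 km = 7.1359×10⁶ m.
r_a = 6371 + 11800 = 18171 km = 1.8171×10⁷ m.
Semi-major axis a = (r_p + r_a)/2 = (7135.9 + 18171)/2 = 12653 km = 1.265×10⁷ m.
By Kepler's third law T = 2π√(a³/μ) = 2π × 2.254×10³ = 1.417×10⁴ s.
= 3.935 hours.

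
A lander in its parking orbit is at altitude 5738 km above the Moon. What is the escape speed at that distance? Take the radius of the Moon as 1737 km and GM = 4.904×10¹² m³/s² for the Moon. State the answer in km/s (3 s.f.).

v_esc ≈ 1.15 km/s

r = 1737 + 5738 = 7475.0 km = 7.4750×10⁶ m.
Escape speed v_esc = √(2μ/r) = √(2 × 4.904×10¹² / 7.475×10⁶) = √(1.312×10⁶) = 1145 m/s.
= 1.145 km/s.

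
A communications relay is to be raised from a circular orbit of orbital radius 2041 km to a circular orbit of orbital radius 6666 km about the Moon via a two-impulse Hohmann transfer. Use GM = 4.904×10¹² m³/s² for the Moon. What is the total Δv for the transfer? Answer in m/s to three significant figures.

r₁ = 2041 km = 2.041×10⁶ m.
r₂ = 6666 km = 6.666×10⁶ m.
Transfer ellipse a_t = (r₁ + r₂)/2 = 4.354×10⁶ m.
At r₁: circular v_c1 = √(μ/r₁) = 1550 m/s; transfer-perilune v_p = √[μ(2/r₁ − 1/a_t)] = 1918 m/s.
Δv₁ = v_p − v_c1 = 368.0 m/s.
At r₂: circular v_c2 = √(μ/r₂) = 857.7 m/s; transfer-apolune v_a = √[μ(2/r₂ − 1/a_t)] = 587.3 m/s.
Δv₂ = v_c2 − v_a = 270.4 m/s.
Total Δv = Δv₁ + Δv₂ = 638.4 m/s.

Δv_total ≈ 638 m/s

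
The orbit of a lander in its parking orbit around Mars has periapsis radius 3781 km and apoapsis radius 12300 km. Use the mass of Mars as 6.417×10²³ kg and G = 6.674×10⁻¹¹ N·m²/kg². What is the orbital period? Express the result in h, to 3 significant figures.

μ = GM = 6.674×10⁻¹¹ × 6.417×10²³ = 4.283×10¹³ m³/s².
Semi-major axis a = (r_p + r_a)/2 = (3781.0 + 12300)/2 = 8040.5 km = 8.040×10⁶ m.
By Kepler's third law T = 2π√(a³/μ) = 2π × 3.484×10³ = 2.189×10⁴ s.
= 6.081 h.

T ≈ 6.08 h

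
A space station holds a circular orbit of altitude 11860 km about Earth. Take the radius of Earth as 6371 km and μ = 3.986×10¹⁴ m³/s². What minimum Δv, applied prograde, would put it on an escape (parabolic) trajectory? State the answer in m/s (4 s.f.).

Δv ≈ 1937 m/s

r = 6371 + 11860 = 18231 km = 1.8231×10⁷ m.
Circular speed v_c = √(μ/r) = 4676 m/s.
Escape speed v_esc = √(2μ/r) = √2 × v_c = 6613 m/s.
Δv = v_esc − v_c = 1937 m/s.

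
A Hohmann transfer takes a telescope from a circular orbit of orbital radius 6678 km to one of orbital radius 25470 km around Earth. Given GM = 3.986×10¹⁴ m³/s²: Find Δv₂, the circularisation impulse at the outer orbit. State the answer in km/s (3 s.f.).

r₁ = 6678 km = 6.678×10⁶ m.
r₂ = 25470 km = 2.547×10⁷ m.
Transfer ellipse a_t = (r₁ + r₂)/2 = 1.607×10⁷ m.
At r₁: circular v_c1 = √(μ/r₁) = 7726 m/s; transfer-perigee v_p = √[μ(2/r₁ − 1/a_t)] = 9725 m/s.
At r₂: circular v_c2 = √(μ/r₂) = 3956 m/s; transfer-apogee v_a = √[μ(2/r₂ − 1/a_t)] = 2550 m/s.
Δv₂ = v_c2 − v_a = 1406 m/s.
= 1.406 km/s.

Δv ≈ 1.41 km/s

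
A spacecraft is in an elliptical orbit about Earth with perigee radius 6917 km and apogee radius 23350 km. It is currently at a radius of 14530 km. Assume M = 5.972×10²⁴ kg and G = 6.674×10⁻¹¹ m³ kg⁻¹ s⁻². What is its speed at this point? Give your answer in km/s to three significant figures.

μ = GM = 6.674×10⁻¹¹ × 5.972×10²⁴ = 3.986×10¹⁴ m³/s².
Semi-major axis a = (r_p + r_a)/2 = 15134 km = 1.513×10⁷ m.
Vis-viva: v² = μ(2/r − 1/a) = 3.986×10¹⁴ × (1.376×10⁻⁷ − 6.608×10⁻⁸) = 2.852×10⁷ m²/s².
v = 5341 m/s = 5.341 km/s.

v ≈ 5.34 km/s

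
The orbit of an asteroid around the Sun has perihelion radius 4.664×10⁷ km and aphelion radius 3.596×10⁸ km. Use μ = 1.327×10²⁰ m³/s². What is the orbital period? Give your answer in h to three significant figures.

T ≈ 13900 h

Semi-major axis a = (r_p + r_a)/2 = (4.6640×10⁷ + 3.5960×10⁸)/2 = 2.0312×10⁸ km = 2.031×10¹¹ m.
By Kepler's third law T = 2π√(a³/μ) = 2π × 7.947×10⁶ = 4.993×10⁷ s.
= 13870 h.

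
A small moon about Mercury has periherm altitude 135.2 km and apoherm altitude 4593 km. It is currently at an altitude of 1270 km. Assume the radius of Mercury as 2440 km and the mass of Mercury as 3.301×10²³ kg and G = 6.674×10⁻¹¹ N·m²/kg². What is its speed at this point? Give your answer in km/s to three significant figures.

v ≈ 2.70 km/s

μ = GM = 6.674×10⁻¹¹ × 3.301×10²³ = 2.203×10¹³ m³/s².
r_p = 2440 + 135.2 = 2575.2 km = 2.5752×10⁶ m.
r_a = 2440 + 4593 = 7033.0 km = 7.0330×10⁶ m.
r = 2440 + 1270 = 3710.0 km = 3.710×10⁶ m.
Semi-major axis a = (r_p + r_a)/2 = 4804.1 km = 4.804×10⁶ m.
Vis-viva: v² = μ(2/r − 1/a) = 2.203×10¹³ × (5.391×10⁻⁷ − 2.082×10⁻⁷) = 7.291×10⁶ m²/s².
v = 2700 m/s = 2.700 km/s.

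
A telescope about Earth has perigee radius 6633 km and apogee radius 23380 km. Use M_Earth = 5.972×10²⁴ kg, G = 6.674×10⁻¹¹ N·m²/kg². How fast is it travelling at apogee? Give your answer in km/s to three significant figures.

v ≈ 2.75 km/s

μ = GM = 6.674×10⁻¹¹ × 5.972×10²⁴ = 3.986×10¹⁴ m³/s².
Semi-major axis a = (r_p + r_a)/2 = 15006 km = 1.501×10⁷ m.
Vis-viva: v² = μ(2/r − 1/a) = 3.986×10¹⁴ × (8.554×10⁻⁸ − 6.664×10⁻⁸) = 7.535×10⁶ m²/s².
v = 2745 m/s = 2.745 km/s.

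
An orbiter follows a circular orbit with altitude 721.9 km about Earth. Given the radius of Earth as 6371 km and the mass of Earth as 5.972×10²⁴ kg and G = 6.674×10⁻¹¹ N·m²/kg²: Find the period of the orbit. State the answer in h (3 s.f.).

T ≈ 1.65 h

μ = GM = 6.674×10⁻¹¹ × 5.972×10²⁴ = 3.986×10¹⁴ m³/s².
r = 6371 + 721.9 = 7092.9 km = 7.0929×10⁶ m.
Kepler's third law: T = 2π√(r³/μ) = 2π√((7.093×10⁶)³ / 3.986×10¹⁴).
r³/μ = 8.953×10⁵ s², so T = 2π × 9.462×10² = 5.945×10³ s.
Converting: 5.945×10³ s ÷ 3600 = 1.651 h.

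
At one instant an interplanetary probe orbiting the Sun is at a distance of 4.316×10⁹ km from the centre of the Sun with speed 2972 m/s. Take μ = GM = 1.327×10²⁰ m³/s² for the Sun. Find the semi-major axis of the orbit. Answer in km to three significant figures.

r = 4.316×10¹² m.
Specific orbital energy ε = v²/2 − μ/r = (2972)²/2 − 1.327×10²⁰/4.316×10¹² = -2.633×10⁷ J/kg.
Since ε = −μ/(2a), a = −μ/(2ε) = 2.520×10¹² m = 2.5200×10⁹ km.

a ≈ 2.52×10⁹ km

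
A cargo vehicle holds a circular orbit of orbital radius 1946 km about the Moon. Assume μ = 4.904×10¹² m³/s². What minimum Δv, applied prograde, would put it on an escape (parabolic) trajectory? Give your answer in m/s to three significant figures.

r = 1946 km = 1.946×10⁶ m.
Circular speed v_c = √(μ/r) = 1587 m/s.
Escape speed v_esc = √(2μ/r) = √2 × v_c = 2245 m/s.
Δv = v_esc − v_c = 657.5 m/s.

Δv ≈ 658 m/s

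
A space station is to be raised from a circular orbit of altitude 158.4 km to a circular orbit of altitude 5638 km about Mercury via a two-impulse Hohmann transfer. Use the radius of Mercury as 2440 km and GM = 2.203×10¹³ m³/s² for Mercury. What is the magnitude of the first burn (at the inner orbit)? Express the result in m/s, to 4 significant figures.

r₁ = 2440 + 158.4 = 2598.4 km = 2.5984×10⁶ m.
r₂ = 2440 + 5638 = 8078.0 km = 8.0780×10⁶ m.
Transfer ellipse a_t = (r₁ + r₂)/2 = 5.338×10⁶ m.
At r₁: circular v_c1 = √(μ/r₁) = 2912 m/s; transfer-periherm v_p = √[μ(2/r₁ − 1/a_t)] = 3582 m/s.
Δv₁ = v_p − v_c1 = 670.1 m/s.

Δv ≈ 670.1 m/s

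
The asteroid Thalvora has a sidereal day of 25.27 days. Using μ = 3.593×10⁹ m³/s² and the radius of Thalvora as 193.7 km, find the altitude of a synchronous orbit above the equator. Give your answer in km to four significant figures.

T = 25.27 days = 2.183×10⁶ s.
A synchronous orbit has period T, so by Kepler's third law a = (μT²/4π²)^(1/3).
μT²/4π² = 3.593×10⁹ × (2.183×10⁶)² / 39.48 = 4.338×10²⁰ m³.
a = 7.570×10⁶ m = 7570.3 km.
Altitude h = a − R = 7570.3 − 193.7 = 7376.6 km.

h_sync ≈ 7377 km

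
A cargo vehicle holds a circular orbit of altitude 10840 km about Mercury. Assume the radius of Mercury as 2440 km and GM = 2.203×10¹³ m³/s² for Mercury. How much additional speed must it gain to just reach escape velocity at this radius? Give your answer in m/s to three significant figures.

Δv ≈ 533 m/s

r = 2440 + 10840 = 13280 km = 1.3280×10⁷ m.
Circular speed v_c = √(μ/r) = 1288 m/s.
Escape speed v_esc = √(2μ/r) = √2 × v_c = 1821 m/s.
Δv = v_esc − v_c = 533.5 m/s.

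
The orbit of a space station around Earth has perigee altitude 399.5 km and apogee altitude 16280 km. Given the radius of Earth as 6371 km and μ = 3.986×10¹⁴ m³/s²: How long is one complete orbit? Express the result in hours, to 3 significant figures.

T ≈ 4.93 hours

r_p = 6371 + 399.5 = 6770.5 km = 6.7705×10⁶ m.
r_a = 6371 + 16280 = 22651 km = 2.2651×10⁷ m.
Semi-major axis a = (r_p + r_a)/2 = (6770.5 + 22651)/2 = 14711 km = 1.471×10⁷ m.
By Kepler's third law T = 2π√(a³/μ) = 2π × 2.826×10³ = 1.776×10⁴ s.
= 4.932 hours.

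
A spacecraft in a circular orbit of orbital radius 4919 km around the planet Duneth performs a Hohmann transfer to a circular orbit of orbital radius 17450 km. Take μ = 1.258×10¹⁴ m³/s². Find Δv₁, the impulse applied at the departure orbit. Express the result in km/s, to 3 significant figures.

Δv ≈ 1.26 km/s

r₁ = 4919 km = 4.919×10⁶ m.
r₂ = 17450 km = 1.745×10⁷ m.
Transfer ellipse a_t = (r₁ + r₂)/2 = 1.118×10⁷ m.
At r₁: circular v_c1 = √(μ/r₁) = 5057 m/s; transfer-periapsis v_p = √[μ(2/r₁ − 1/a_t)] = 6317 m/s.
Δv₁ = v_p − v_c1 = 1260 m/s.
= 1.260 km/s.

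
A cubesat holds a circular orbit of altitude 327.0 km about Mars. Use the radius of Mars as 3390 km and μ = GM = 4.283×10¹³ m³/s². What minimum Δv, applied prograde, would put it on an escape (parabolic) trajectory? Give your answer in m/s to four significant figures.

Δv ≈ 1406 m/s

r = 3390 + 327.0 = 3717.0 km = 3.7170×10⁶ m.
Circular speed v_c = √(μ/r) = 3395 m/s.
Escape speed v_esc = √(2μ/r) = √2 × v_c = 4801 m/s.
Δv = v_esc − v_c = 1406 m/s.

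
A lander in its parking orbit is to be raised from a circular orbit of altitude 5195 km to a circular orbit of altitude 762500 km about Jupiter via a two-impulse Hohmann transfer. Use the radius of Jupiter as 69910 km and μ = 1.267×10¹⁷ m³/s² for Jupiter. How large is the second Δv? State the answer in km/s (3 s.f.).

r₁ = 69910 + 5195 = 75105 km = 7.5105×10⁷ m.
r₂ = 69910 + 762500 = 832410 km = 8.3241×10⁸ m.
Transfer ellipse a_t = (r₁ + r₂)/2 = 4.538×10⁸ m.
At r₁: circular v_c1 = √(μ/r₁) = 41070 m/s; transfer-perijove v_p = √[μ(2/r₁ − 1/a_t)] = 55630 m/s.
At r₂: circular v_c2 = √(μ/r₂) = 12340 m/s; transfer-apojove v_a = √[μ(2/r₂ − 1/a_t)] = 5019 m/s.
Δv₂ = v_c2 − v_a = 7318 m/s.
= 7.318 km/s.

Δv ≈ 7.32 km/s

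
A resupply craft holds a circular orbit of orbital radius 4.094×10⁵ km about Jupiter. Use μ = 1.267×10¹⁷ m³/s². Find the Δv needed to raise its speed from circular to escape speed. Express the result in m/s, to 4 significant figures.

r = 4.094×10⁵ km = 4.094×10⁸ m.
Circular speed v_c = √(μ/r) = 17590 m/s.
Escape speed v_esc = √(2μ/r) = √2 × v_c = 24880 m/s.
Δv = v_esc − v_c = 7287 m/s.

Δv ≈ 7287 m/s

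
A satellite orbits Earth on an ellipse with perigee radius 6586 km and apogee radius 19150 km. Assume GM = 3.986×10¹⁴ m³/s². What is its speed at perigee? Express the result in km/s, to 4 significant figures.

Semi-major axis a = (r_p + r_a)/2 = 12868 km = 1.287×10⁷ m.
Vis-viva: v² = μ(2/r − 1/a) = 3.986×10¹⁴ × (3.037×10⁻⁷ − 7.771×10⁻⁸) = 9.007×10⁷ m²/s².
v = 9490 m/s = 9.490 km/s.

v ≈ 9.490 km/s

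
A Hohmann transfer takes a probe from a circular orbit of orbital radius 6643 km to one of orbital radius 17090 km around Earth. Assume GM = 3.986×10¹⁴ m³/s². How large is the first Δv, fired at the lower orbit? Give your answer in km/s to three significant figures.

r₁ = 6643 km = 6.643×10⁶ m.
r₂ = 17090 km = 1.709×10⁷ m.
Transfer ellipse a_t = (r₁ + r₂)/2 = 1.187×10⁷ m.
At r₁: circular v_c1 = √(μ/r₁) = 7746 m/s; transfer-perigee v_p = √[μ(2/r₁ − 1/a_t)] = 9296 m/s.
Δv₁ = v_p − v_c1 = 1550 m/s.
= 1.550 km/s.

Δv ≈ 1.55 km/s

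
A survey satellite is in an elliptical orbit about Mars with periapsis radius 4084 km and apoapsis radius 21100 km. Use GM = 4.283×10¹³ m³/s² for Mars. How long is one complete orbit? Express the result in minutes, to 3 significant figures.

T ≈ 715 minutes

Semi-major axis a = (r_p + r_a)/2 = (4084.0 + 21100)/2 = 12592 km = 1.259×10⁷ m.
By Kepler's third law T = 2π√(a³/μ) = 2π × 6.828×10³ = 4.290×10⁴ s.
= 715.0 minutes.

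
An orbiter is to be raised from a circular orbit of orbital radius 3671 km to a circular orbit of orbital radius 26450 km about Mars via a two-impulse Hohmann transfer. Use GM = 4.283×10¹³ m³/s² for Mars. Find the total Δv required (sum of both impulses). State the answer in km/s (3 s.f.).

Δv_total ≈ 1.76 km/s

r₁ = 3671 km = 3.671×10⁶ m.
r₂ = 26450 km = 2.645×10⁷ m.
Transfer ellipse a_t = (r₁ + r₂)/2 = 1.506×10⁷ m.
At r₁: circular v_c1 = √(μ/r₁) = 3416 m/s; transfer-periapsis v_p = √[μ(2/r₁ − 1/a_t)] = 4527 m/s.
Δv₁ = v_p − v_c1 = 1111 m/s.
At r₂: circular v_c2 = √(μ/r₂) = 1273 m/s; transfer-apoapsis v_a = √[μ(2/r₂ − 1/a_t)] = 628.3 m/s.
Δv₂ = v_c2 − v_a = 644.3 m/s.
Total Δv = Δv₁ + Δv₂ = 1755 m/s = 1.755 km/s.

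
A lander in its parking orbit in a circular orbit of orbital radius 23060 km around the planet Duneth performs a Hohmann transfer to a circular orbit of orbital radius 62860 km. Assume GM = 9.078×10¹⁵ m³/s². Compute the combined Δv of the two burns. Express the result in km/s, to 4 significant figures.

Δv_total ≈ 7.372 km/s

r₁ = 23060 km = 2.306×10⁷ m.
r₂ = 62860 km = 6.286×10⁷ m.
Transfer ellipse a_t = (r₁ + r₂)/2 = 4.296×10⁷ m.
At r₁: circular v_c1 = √(μ/r₁) = 19840 m/s; transfer-periapsis v_p = √[μ(2/r₁ − 1/a_t)] = 24000 m/s.
Δv₁ = v_p − v_c1 = 4159 m/s.
At r₂: circular v_c2 = √(μ/r₂) = 12020 m/s; transfer-apoapsis v_a = √[μ(2/r₂ − 1/a_t)] = 8805 m/s.
Δv₂ = v_c2 − v_a = 3213 m/s.
Total Δv = Δv₁ + Δv₂ = 7372 m/s = 7.372 km/s.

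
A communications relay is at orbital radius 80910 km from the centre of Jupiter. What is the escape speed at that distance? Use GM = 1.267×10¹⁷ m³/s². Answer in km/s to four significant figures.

v_esc ≈ 55.96 km/s

r = 80910 km = 8.091×10⁷ m.
Escape speed v_esc = √(2μ/r) = √(2 × 1.267×10¹⁷ / 8.091×10⁷) = √(3.132×10⁹) = 55960 m/s.
= 55.96 km/s.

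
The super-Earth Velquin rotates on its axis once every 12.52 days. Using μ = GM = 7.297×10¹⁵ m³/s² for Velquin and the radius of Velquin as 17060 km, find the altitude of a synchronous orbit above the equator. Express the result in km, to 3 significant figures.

h_sync ≈ 5.83×10⁵ km

T = 12.52 days = 1.082×10⁶ s.
A synchronous orbit has period T, so by Kepler's third law a = (μT²/4π²)^(1/3).
μT²/4π² = 7.297×10¹⁵ × (1.082×10⁶)² / 39.48 = 2.163×10²⁶ m³.
a = 6.003×10⁸ m = 6.0026×10⁵ km.
Altitude h = a − R = 6.0026×10⁵ − 17060 = 5.8320×10⁵ km.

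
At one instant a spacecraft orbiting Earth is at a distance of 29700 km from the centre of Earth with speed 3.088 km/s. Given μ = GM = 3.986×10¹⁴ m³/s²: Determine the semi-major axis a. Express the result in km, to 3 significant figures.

r = 2.970×10⁷ m.
Vis-viva rearranged: 1/a = 2/r − v²/μ = 6.734×10⁻⁸ − 2.392×10⁻⁸ = 4.342×10⁻⁸ m⁻¹.
a = 2.303×10⁷ m = 23032 km.

a ≈ 23000 km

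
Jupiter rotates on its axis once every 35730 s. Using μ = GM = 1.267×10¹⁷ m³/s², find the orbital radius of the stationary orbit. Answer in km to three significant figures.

r_sync ≈ 1.60×10⁵ km

A synchronous orbit has period T, so by Kepler's third law a = (μT²/4π²)^(1/3).
μT²/4π² = 1.267×10¹⁷ × (3.573×10⁴)² / 39.48 = 4.097×10²⁴ m³.
a = 1.600×10⁸ m = 1.6002×10⁵ km.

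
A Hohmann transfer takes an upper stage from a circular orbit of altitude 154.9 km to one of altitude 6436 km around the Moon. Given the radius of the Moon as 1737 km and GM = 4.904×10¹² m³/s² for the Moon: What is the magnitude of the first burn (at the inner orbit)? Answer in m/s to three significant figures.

r₁ = 1737 + 154.9 = 1891.9 km = 1.8919×10⁶ m.
r₂ = 1737 + 6436 = 8173.0 km = 8.1730×10⁶ m.
Transfer ellipse a_t = (r₁ + r₂)/2 = 5.032×10⁶ m.
At r₁: circular v_c1 = √(μ/r₁) = 1610 m/s; transfer-perilune v_p = √[μ(2/r₁ − 1/a_t)] = 2052 m/s.
Δv₁ = v_p − v_c1 = 441.8 m/s.

Δv ≈ 442 m/s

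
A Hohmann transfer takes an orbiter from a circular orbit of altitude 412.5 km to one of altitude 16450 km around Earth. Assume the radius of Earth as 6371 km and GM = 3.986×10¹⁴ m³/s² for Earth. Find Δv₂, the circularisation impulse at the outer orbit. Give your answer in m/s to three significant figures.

r₁ = 6371 + 412.5 = 6783.5 km = 6.7835×10⁶ m.
r₂ = 6371 + 16450 = 22821 km = 2.2821×10⁷ m.
Transfer ellipse a_t = (r₁ + r₂)/2 = 1.480×10⁷ m.
At r₁: circular v_c1 = √(μ/r₁) = 7666 m/s; transfer-perigee v_p = √[μ(2/r₁ − 1/a_t)] = 9518 m/s.
At r₂: circular v_c2 = √(μ/r₂) = 4179 m/s; transfer-apogee v_a = √[μ(2/r₂ − 1/a_t)] = 2829 m/s.
Δv₂ = v_c2 − v_a = 1350 m/s.

Δv ≈ 1350 m/s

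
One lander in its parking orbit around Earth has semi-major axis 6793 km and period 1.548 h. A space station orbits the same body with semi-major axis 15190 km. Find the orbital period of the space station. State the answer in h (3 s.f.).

T₂ ≈ 5.18 h

Kepler's third law: T² ∝ a³, so T₂ = T₁ (a₂/a₁)^(3/2).
a₂/a₁ = 2.236, (a₂/a₁)^(3/2) = 3.344.
T₂ = 1.548 × 3.344 = 5.176 h.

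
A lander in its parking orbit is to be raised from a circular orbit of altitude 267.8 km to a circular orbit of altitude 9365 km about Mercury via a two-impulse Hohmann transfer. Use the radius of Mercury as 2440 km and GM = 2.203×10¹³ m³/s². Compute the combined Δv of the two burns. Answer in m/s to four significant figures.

r₁ = 2440 + 267.8 = 2707.8 km = 2.7078×10⁶ m.
r₂ = 2440 + 9365 = 11805 km = 1.1805×10⁷ m.
Transfer ellipse a_t = (r₁ + r₂)/2 = 7.256×10⁶ m.
At r₁: circular v_c1 = √(μ/r₁) = 2852 m/s; transfer-periherm v_p = √[μ(2/r₁ − 1/a_t)] = 3638 m/s.
Δv₁ = v_p − v_c1 = 785.7 m/s.
At r₂: circular v_c2 = √(μ/r₂) = 1366 m/s; transfer-apoherm v_a = √[μ(2/r₂ − 1/a_t)] = 834.5 m/s.
Δv₂ = v_c2 − v_a = 531.6 m/s.
Total Δv = Δv₁ + Δv₂ = 1317 m/s.

Δv_total ≈ 1317 m/s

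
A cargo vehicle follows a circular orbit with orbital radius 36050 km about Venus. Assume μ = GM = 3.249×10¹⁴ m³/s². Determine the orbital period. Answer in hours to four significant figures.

T ≈ 20.96 hours

r = 36050 km = 3.605×10⁷ m.
Kepler's third law: T = 2π√(r³/μ) = 2π√((3.605×10⁷)³ / 3.249×10¹⁴).
r³/μ = 1.442×10⁸ s², so T = 2π × 1.201×10⁴ = 7.545×10⁴ s.
Converting: 7.545×10⁴ s ÷ 3600 = 20.96 hours.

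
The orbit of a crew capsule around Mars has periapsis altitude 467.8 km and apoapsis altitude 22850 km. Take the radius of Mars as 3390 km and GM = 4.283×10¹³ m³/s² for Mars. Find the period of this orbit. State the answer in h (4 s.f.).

r_p = 3390 + 467.8 = 3857.8 km = 3.8578×10⁶ m.
r_a = 3390 + 22850 = 26240 km = 2.6240×10⁷ m.
Semi-major axis a = (r_p + r_a)/2 = (3857.8 + 26240)/2 = 15049 km = 1.505×10⁷ m.
By Kepler's third law T = 2π√(a³/μ) = 2π × 8.920×10³ = 5.605×10⁴ s.
= 15.57 h.

T ≈ 15.57 h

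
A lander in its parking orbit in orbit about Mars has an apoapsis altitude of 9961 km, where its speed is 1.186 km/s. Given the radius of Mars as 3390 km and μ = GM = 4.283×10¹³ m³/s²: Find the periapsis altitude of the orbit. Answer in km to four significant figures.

r_a = 3390 + 9961 = 13351 km = 1.335×10⁷ m.
Specific energy ε = v²/2 − μ/r = -2.505×10⁶ J/kg, so a = −μ/(2ε) = 8.550×10⁶ m.
The apsides satisfy r_p + r_a = 2a, so the periapsis radius is 2a − r_a = 3.749×10⁶ m = 3748.8 km.
Periapsis altitude = 3748.8 − 3390 = 358.84 km.

periapsis altitude ≈ 358.8 km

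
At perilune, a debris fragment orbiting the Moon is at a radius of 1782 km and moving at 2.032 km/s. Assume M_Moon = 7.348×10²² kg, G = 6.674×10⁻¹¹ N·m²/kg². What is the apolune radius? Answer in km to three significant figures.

μ = GM = 6.674×10⁻¹¹ × 7.348×10²² = 4.904×10¹² m³/s².
r_p = 1.782×10⁶ m.
Specific energy ε = v²/2 − μ/r = -6.875×10⁵ J/kg, so a = −μ/(2ε) = 3.567×10⁶ m.
The apsides satisfy r_p + r_a = 2a, so the apolune radius is 2a − r_p = 5.351×10⁶ m = 5351.3 km.

apolune radius ≈ 5350 km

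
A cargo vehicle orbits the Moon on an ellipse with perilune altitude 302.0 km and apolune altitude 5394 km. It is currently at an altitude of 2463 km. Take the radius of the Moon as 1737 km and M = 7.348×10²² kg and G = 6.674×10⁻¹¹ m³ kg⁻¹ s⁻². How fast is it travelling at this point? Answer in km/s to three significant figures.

v ≈ 1.13 km/s

μ = GM = 6.674×10⁻¹¹ × 7.348×10²² = 4.904×10¹² m³/s².
r_p = 1737 + 302.0 = 2039.0 km = 2.0390×10⁶ m.
r_a = 1737 + 5394 = 7131.0 km = 7.1310×10⁶ m.
r = 1737 + 2463 = 4200.0 km = 4.200×10⁶ m.
Semi-major axis a = (r_p + r_a)/2 = 4585.0 km = 4.585×10⁶ m.
Vis-viva: v² = μ(2/r − 1/a) = 4.904×10¹² × (4.762×10⁻⁷ − 2.181×10⁻⁷) = 1.266×10⁶ m²/s².
v = 1125 m/s = 1.125 km/s.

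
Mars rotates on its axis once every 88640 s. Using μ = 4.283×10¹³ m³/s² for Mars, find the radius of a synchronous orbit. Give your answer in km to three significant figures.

A synchronous orbit has period T, so by Kepler's third law a = (μT²/4π²)^(1/3).
μT²/4π² = 4.283×10¹³ × (8.864×10⁴)² / 39.48 = 8.524×10²¹ m³.
a = 2.043×10⁷ m = 20428 km.

r_sync ≈ 20400 km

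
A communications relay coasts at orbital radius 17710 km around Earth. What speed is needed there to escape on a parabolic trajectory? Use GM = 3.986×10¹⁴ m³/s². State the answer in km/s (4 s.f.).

r = 17710 km = 1.771×10⁷ m.
Escape speed v_esc = √(2μ/r) = √(2 × 3.986×10¹⁴ / 1.771×10⁷) = √(4.501×10⁷) = 6709 m/s.
= 6.709 km/s.

v_esc ≈ 6.709 km/s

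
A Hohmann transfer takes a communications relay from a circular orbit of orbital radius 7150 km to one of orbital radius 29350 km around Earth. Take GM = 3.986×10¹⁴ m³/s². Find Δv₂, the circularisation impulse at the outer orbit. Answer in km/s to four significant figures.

r₁ = 7150 km = 7.150×10⁶ m.
r₂ = 29350 km = 2.935×10⁷ m.
Transfer ellipse a_t = (r₁ + r₂)/2 = 1.825×10⁷ m.
At r₁: circular v_c1 = √(μ/r₁) = 7466 m/s; transfer-perigee v_p = √[μ(2/r₁ − 1/a_t)] = 9469 m/s.
At r₂: circular v_c2 = √(μ/r₂) = 3685 m/s; transfer-apogee v_a = √[μ(2/r₂ − 1/a_t)] = 2307 m/s.
Δv₂ = v_c2 − v_a = 1379 m/s.
= 1.379 km/s.

Δv ≈ 1.379 km/s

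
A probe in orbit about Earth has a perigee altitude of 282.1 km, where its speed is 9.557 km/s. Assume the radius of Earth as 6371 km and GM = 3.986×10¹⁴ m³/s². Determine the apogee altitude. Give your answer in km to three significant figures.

apogee altitude ≈ 15000 km

r_p = 6371 + 282.1 = 6653.1 km = 6.653×10⁶ m.
Specific energy ε = v²/2 − μ/r = -1.424×10⁷ J/kg, so a = −μ/(2ε) = 1.399×10⁷ m.
The apsides satisfy r_p + r_a = 2a, so the apogee radius is 2a − r_p = 2.133×10⁷ m = 21331 km.
Apogee altitude = 21331 − 6371 = 14960 km.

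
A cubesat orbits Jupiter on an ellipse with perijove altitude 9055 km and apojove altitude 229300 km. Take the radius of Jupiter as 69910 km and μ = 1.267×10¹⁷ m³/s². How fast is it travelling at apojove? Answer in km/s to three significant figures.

r_p = 69910 + 9055 = 78965 km = 7.8965×10⁷ m.
r_a = 69910 + 229300 = 299210 km = 2.9921×10⁸ m.
Semi-major axis a = (r_p + r_a)/2 = 1.8909×10⁵ km = 1.891×10⁸ m.
Vis-viva: v² = μ(2/r − 1/a) = 1.267×10¹⁷ × (6.684×10⁻⁹ − 5.289×10⁻⁹) = 1.768×10⁸ m²/s².
v = 13300 m/s = 13.30 km/s.

v ≈ 13.3 km/s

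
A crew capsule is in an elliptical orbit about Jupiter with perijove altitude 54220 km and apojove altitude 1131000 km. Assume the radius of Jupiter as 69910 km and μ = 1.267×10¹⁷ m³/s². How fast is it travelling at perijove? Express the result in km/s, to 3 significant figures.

r_p = 69910 + 54220 = 124130 km = 1.2413×10⁸ m.
r_a = 69910 + 1131000 = 1200900 km = 1.2009×10⁹ m.
Semi-major axis a = (r_p + r_a)/2 = 6.6252×10⁵ km = 6.625×10⁸ m.
Vis-viva: v² = μ(2/r − 1/a) = 1.267×10¹⁷ × (1.611×10⁻⁸ − 1.509×10⁻⁹) = 1.850×10⁹ m²/s².
v = 43010 m/s = 43.01 km/s.

v ≈ 43.0 km/s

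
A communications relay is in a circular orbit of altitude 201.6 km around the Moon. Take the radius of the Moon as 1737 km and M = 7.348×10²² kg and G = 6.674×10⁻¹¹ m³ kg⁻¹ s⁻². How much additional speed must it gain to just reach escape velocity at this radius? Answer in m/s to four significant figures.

μ = GM = 6.674×10⁻¹¹ × 7.348×10²² = 4.904×10¹² m³/s².
r = 1737 + 201.6 = 1938.6 km = 1.9386×10⁶ m.
Circular speed v_c = √(μ/r) = 1590 m/s.
Escape speed v_esc = √(2μ/r) = √2 × v_c = 2249 m/s.
Δv = v_esc − v_c = 658.8 m/s.

Δv ≈ 658.8 m/s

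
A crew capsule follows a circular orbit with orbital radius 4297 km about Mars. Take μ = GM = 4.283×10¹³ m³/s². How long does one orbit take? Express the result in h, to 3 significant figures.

T ≈ 2.38 h

r = 4297 km = 4.297×10⁶ m.
Kepler's third law: T = 2π√(r³/μ) = 2π√((4.297×10⁶)³ / 4.283×10¹³).
r³/μ = 1.852×10⁶ s², so T = 2π × 1.361×10³ = 8.552×10³ s.
Converting: 8.552×10³ s ÷ 3600 = 2.375 h.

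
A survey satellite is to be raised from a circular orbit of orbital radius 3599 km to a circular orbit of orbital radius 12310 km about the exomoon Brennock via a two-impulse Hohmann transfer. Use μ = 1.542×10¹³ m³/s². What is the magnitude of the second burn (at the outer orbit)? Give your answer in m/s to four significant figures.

r₁ = 3599 km = 3.599×10⁶ m.
r₂ = 12310 km = 1.231×10⁷ m.
Transfer ellipse a_t = (r₁ + r₂)/2 = 7.954×10⁶ m.
At r₁: circular v_c1 = √(μ/r₁) = 2070 m/s; transfer-periapsis v_p = √[μ(2/r₁ − 1/a_t)] = 2575 m/s.
At r₂: circular v_c2 = √(μ/r₂) = 1119 m/s; transfer-apoapsis v_a = √[μ(2/r₂ − 1/a_t)] = 752.8 m/s.
Δv₂ = v_c2 − v_a = 366.4 m/s.

Δv ≈ 366.4 m/s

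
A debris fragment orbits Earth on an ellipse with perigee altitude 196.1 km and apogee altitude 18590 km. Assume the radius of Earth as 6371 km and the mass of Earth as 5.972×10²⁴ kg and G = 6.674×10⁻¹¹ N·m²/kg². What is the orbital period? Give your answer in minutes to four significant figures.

T ≈ 328.3 minutes

μ = GM = 6.674×10⁻¹¹ × 5.972×10²⁴ = 3.986×10¹⁴ m³/s².
r_p = 6371 + 196.1 = 6567.1 km = 6.5671×10⁶ m.
r_a = 6371 + 18590 = 24961 km = 2.4961×10⁷ m.
Semi-major axis a = (r_p + r_a)/2 = (6567.1 + 24961)/2 = 15764 km = 1.576×10⁷ m.
By Kepler's third law T = 2π√(a³/μ) = 2π × 3.135×10³ = 1.970×10⁴ s.
= 328.3 minutes.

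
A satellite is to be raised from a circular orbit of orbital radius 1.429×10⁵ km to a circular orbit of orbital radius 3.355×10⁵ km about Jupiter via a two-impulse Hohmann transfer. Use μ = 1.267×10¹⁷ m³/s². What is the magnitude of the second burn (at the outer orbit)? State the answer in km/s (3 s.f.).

Δv ≈ 4.41 km/s

r₁ = 1.429×10⁵ km = 1.429×10⁸ m.
r₂ = 3.355×10⁵ km = 3.355×10⁸ m.
Transfer ellipse a_t = (r₁ + r₂)/2 = 2.392×10⁸ m.
At r₁: circular v_c1 = √(μ/r₁) = 29780 m/s; transfer-perijove v_p = √[μ(2/r₁ − 1/a_t)] = 35260 m/s.
At r₂: circular v_c2 = √(μ/r₂) = 19430 m/s; transfer-apojove v_a = √[μ(2/r₂ − 1/a_t)] = 15020 m/s.
Δv₂ = v_c2 − v_a = 4413 m/s.
= 4.413 km/s.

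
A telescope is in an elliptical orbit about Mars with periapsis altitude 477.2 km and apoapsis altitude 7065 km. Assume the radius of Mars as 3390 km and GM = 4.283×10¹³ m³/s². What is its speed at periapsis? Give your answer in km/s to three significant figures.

v ≈ 4.02 km/s

r_p = 3390 + 477.2 = 3867.2 km = 3.8672×10⁶ m.
r_a = 3390 + 7065 = 10455 km = 1.0455×10⁷ m.
Semi-major axis a = (r_p + r_a)/2 = 7161.1 km = 7.161×10⁶ m.
Vis-viva: v² = μ(2/r − 1/a) = 4.283×10¹³ × (5.172×10⁻⁷ − 1.396×10⁻⁷) = 1.617×10⁷ m²/s².
v = 4021 m/s = 4.021 km/s.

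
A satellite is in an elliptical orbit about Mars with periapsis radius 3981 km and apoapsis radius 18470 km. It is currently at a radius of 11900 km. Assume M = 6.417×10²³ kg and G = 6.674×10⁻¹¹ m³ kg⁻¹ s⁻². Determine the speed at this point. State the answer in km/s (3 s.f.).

v ≈ 1.84 km/s

μ = GM = 6.674×10⁻¹¹ × 6.417×10²³ = 4.283×10¹³ m³/s².
Semi-major axis a = (r_p + r_a)/2 = 11226 km = 1.123×10⁷ m.
Vis-viva: v² = μ(2/r − 1/a) = 4.283×10¹³ × (1.681×10⁻⁷ − 8.908×10⁻⁸) = 3.383×10⁶ m²/s².
v = 1839 m/s = 1.839 km/s.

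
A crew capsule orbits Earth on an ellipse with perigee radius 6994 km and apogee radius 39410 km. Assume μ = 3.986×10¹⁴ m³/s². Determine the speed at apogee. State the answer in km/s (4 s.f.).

v ≈ 1.746 km/s

Semi-major axis a = (r_p + r_a)/2 = 23202 km = 2.320×10⁷ m.
Vis-viva: v² = μ(2/r − 1/a) = 3.986×10¹⁴ × (5.075×10⁻⁸ − 4.310×10⁻⁸) = 3.049×10⁶ m²/s².
v = 1746 m/s = 1.746 km/s.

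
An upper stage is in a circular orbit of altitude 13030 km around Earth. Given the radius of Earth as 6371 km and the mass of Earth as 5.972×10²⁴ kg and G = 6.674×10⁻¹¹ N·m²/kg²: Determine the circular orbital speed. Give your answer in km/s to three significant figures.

v ≈ 4.53 km/s

μ = GM = 6.674×10⁻¹¹ × 5.972×10²⁴ = 3.986×10¹⁴ m³/s².
r = 6371 + 13030 = 19401 km = 1.9401×10⁷ m.
For a circular orbit v = √(μ/r) = √(3.986×10¹⁴ / 1.940×10⁷) = √(2.054×10⁷) = 4533 m/s.
That is 4.533 km/s.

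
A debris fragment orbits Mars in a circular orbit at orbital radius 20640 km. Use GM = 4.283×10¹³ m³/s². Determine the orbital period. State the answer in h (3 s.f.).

T ≈ 25.0 h

r = 20640 km = 2.064×10⁷ m.
Kepler's third law: T = 2π√(r³/μ) = 2π√((2.064×10⁷)³ / 4.283×10¹³).
r³/μ = 2.053×10⁸ s², so T = 2π × 1.433×10⁴ = 9.003×10⁴ s.
Converting: 9.003×10⁴ s ÷ 3600 = 25.01 h.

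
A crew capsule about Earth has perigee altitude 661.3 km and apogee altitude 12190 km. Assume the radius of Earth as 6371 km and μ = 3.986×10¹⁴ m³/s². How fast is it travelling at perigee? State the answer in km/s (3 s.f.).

v ≈ 9.07 km/s

r_p = 6371 + 661.3 = 7032.3 km = 7.0323×10⁶ m.
r_a = 6371 + 12190 = 18561 km = 1.8561×10⁷ m.
Semi-major axis a = (r_p + r_a)/2 = 12797 km = 1.280×10⁷ m.
Vis-viva: v² = μ(2/r − 1/a) = 3.986×10¹⁴ × (2.844×10⁻⁷ − 7.815×10⁻⁸) = 8.221×10⁷ m²/s².
v = 9067 m/s = 9.067 km/s.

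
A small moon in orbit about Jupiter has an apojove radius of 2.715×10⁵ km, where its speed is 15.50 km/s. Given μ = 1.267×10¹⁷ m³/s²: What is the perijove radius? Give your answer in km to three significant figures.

perijove radius ≈ 94100 km

r_a = 2.715×10⁸ m.
Specific energy ε = v²/2 − μ/r = -3.465×10⁸ J/kg, so a = −μ/(2ε) = 1.828×10⁸ m.
The apsides satisfy r_p + r_a = 2a, so the perijove radius is 2a − r_a = 9.411×10⁷ m = 94113 km.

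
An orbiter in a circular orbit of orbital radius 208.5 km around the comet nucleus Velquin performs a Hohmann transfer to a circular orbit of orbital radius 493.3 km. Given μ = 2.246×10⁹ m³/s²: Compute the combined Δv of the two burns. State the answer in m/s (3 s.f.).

Δv_total ≈ 34.7 m/s

r₁ = 208.5 km = 2.085×10⁵ m.
r₂ = 493.3 km = 4.933×10⁵ m.
Transfer ellipse a_t = (r₁ + r₂)/2 = 3.509×10⁵ m.
At r₁: circular v_c1 = √(μ/r₁) = 103.8 m/s; transfer-periapsis v_p = √[μ(2/r₁ − 1/a_t)] = 123.1 m/s.
Δv₁ = v_p − v_c1 = 19.27 m/s.
At r₂: circular v_c2 = √(μ/r₂) = 67.48 m/s; transfer-apoapsis v_a = √[μ(2/r₂ − 1/a_t)] = 52.01 m/s.
Δv₂ = v_c2 − v_a = 15.46 m/s.
Total Δv = Δv₁ + Δv₂ = 34.73 m/s.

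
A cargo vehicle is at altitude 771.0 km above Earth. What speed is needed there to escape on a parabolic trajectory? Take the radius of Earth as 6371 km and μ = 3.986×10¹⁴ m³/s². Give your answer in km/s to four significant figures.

v_esc ≈ 10.57 km/s

r = 6371 + 771.0 = 7142.0 km = 7.1420×10⁶ m.
Escape speed v_esc = √(2μ/r) = √(2 × 3.986×10¹⁴ / 7.142×10⁶) = √(1.116×10⁸) = 10570 m/s.
= 10.57 km/s.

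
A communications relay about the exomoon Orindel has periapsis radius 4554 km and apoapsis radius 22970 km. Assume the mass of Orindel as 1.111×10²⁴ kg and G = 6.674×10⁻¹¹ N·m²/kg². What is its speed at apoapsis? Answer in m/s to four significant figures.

v ≈ 1034 m/s

μ = GM = 6.674×10⁻¹¹ × 1.111×10²⁴ = 7.415×10¹³ m³/s².
Semi-major axis a = (r_p + r_a)/2 = 13762 km = 1.376×10⁷ m.
Vis-viva: v² = μ(2/r − 1/a) = 7.415×10¹³ × (8.707×10⁻⁸ − 7.266×10⁻⁸) = 1.068×10⁶ m²/s².
v = 1034 m/s.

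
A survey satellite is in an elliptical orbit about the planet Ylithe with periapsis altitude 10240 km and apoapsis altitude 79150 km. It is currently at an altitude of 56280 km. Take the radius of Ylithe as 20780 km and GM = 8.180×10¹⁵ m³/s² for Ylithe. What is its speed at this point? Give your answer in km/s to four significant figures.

v ≈ 9.347 km/s

r_p = 20780 + 10240 = 31020 km = 3.1020×10⁷ m.
r_a = 20780 + 79150 = 99930 km = 9.9930×10⁷ m.
r = 20780 + 56280 = 77060 km = 7.706×10⁷ m.
Semi-major axis a = (r_p + r_a)/2 = 65475 km = 6.548×10⁷ m.
Vis-viva: v² = μ(2/r − 1/a) = 8.180×10¹⁵ × (2.595×10⁻⁸ − 1.527×10⁻⁸) = 8.737×10⁷ m²/s².
v = 9347 m/s = 9.347 km/s.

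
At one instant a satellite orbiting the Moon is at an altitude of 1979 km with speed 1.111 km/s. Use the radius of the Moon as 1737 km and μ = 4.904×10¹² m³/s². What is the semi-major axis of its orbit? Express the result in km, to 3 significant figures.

r = 1737 + 1979 = 3716.0 km = 3.716×10⁶ m.
Specific orbital energy ε = v²/2 − μ/r = (1111)²/2 − 4.904×10¹²/3.716×10⁶ = -7.025×10⁵ J/kg.
Since ε = −μ/(2a), a = −μ/(2ε) = 3.490×10⁶ m = 3490.2 km.

a ≈ 3490 km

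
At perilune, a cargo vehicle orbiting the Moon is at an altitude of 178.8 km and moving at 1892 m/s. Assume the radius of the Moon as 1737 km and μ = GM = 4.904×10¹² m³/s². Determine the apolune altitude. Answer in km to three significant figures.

r_p = 1737 + 178.8 = 1915.8 km = 1.916×10⁶ m.
Specific energy ε = v²/2 − μ/r = -7.699×10⁵ J/kg, so a = −μ/(2ε) = 3.185×10⁶ m.
The apsides satisfy r_p + r_a = 2a, so the apolune radius is 2a − r_p = 4.454×10⁶ m = 4453.6 km.
Apolune altitude = 4453.6 − 1737 = 2716.6 km.

apolune altitude ≈ 2720 km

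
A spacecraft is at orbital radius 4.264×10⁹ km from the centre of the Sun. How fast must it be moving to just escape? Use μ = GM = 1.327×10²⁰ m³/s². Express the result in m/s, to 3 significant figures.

r = 4.264×10⁹ km = 4.264×10¹² m.
Escape speed v_esc = √(2μ/r) = √(2 × 1.327×10²⁰ / 4.264×10¹²) = √(6.224×10⁷) = 7889 m/s.

v_esc ≈ 7890 m/s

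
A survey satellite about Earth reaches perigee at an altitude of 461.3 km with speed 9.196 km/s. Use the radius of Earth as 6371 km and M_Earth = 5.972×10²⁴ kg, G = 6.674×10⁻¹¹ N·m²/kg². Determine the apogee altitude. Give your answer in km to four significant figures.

apogee altitude ≈ 11620 km

μ = GM = 6.674×10⁻¹¹ × 5.972×10²⁴ = 3.986×10¹⁴ m³/s².
r_p = 6371 + 461.3 = 6832.3 km = 6.832×10⁶ m.
Specific energy ε = v²/2 − μ/r = -1.605×10⁷ J/kg, so a = −μ/(2ε) = 1.241×10⁷ m.
The apsides satisfy r_p + r_a = 2a, so the apogee radius is 2a − r_p = 1.800×10⁷ m = 17996 km.
Apogee altitude = 17996 − 6371 = 11625 km.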